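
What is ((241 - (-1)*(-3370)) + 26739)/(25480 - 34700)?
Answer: -2361/922 ≈ -2.5607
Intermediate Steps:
((241 - (-1)*(-3370)) + 26739)/(25480 - 34700) = ((241 - 1*3370) + 26739)/(-9220) = ((241 - 3370) + 26739)*(-1/9220) = (-3129 + 26739)*(-1/9220) = 23610*(-1/9220) = -2361/922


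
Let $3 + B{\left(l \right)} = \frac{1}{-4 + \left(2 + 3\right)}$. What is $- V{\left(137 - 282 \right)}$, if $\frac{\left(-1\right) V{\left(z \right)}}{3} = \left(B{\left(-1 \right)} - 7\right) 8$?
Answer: $-216$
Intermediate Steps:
$B{\left(l \right)} = -2$ ($B{\left(l \right)} = -3 + \frac{1}{-4 + \left(2 + 3\right)} = -3 + \frac{1}{-4 + 5} = -3 + 1^{-1} = -3 + 1 = -2$)
$V{\left(z \right)} = 216$ ($V{\left(z \right)} = - 3 \left(-2 - 7\right) 8 = - 3 \left(\left(-9\right) 8\right) = \left(-3\right) \left(-72\right) = 216$)
$- V{\left(137 - 282 \right)} = \left(-1\right) 216 = -216$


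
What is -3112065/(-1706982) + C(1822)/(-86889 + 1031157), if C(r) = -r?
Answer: 122313053009/67160353299 ≈ 1.8212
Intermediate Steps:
-3112065/(-1706982) + C(1822)/(-86889 + 1031157) = -3112065/(-1706982) + (-1*1822)/(-86889 + 1031157) = -3112065*(-1/1706982) - 1822/944268 = 1037355/568994 - 1822*1/944268 = 1037355/568994 - 911/472134 = 122313053009/67160353299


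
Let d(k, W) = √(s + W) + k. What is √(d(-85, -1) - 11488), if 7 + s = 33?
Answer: 4*I*√723 ≈ 107.55*I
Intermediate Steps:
s = 26 (s = -7 + 33 = 26)
d(k, W) = k + √(26 + W) (d(k, W) = √(26 + W) + k = k + √(26 + W))
√(d(-85, -1) - 11488) = √((-85 + √(26 - 1)) - 11488) = √((-85 + √25) - 11488) = √((-85 + 5) - 11488) = √(-80 - 11488) = √(-11568) = 4*I*√723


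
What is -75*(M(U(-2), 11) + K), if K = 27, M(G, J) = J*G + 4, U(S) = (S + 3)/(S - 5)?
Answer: -15450/7 ≈ -2207.1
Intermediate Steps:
U(S) = (3 + S)/(-5 + S)
M(G, J) = 4 + G*J (M(G, J) = G*J + 4 = 4 + G*J)
-75*(M(U(-2), 11) + K) = -75*((4 + ((3 - 2)/(-5 - 2))*11) + 27) = -75*((4 + (1/(-7))*11) + 27) = -75*((4 - 1/7*1*11) + 27) = -75*((4 - 1/7*11) + 27) = -75*((4 - 11/7) + 27) = -75*(17/7 + 27) = -75*206/7 = -15450/7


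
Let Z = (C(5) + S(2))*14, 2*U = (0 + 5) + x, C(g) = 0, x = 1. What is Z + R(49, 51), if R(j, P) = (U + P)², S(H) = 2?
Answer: 2944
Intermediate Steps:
U = 3 (U = ((0 + 5) + 1)/2 = (5 + 1)/2 = (½)*6 = 3)
R(j, P) = (3 + P)²
Z = 28 (Z = (0 + 2)*14 = 2*14 = 28)
Z + R(49, 51) = 28 + (3 + 51)² = 28 + 54² = 28 + 2916 = 2944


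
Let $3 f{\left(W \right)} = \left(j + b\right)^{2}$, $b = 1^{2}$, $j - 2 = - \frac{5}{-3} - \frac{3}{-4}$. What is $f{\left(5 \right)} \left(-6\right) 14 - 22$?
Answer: $- \frac{30367}{36} \approx -843.53$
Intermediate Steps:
$j = \frac{53}{12}$ ($j = 2 - \left(- \frac{5}{3} - \frac{3}{4}\right) = 2 - - \frac{29}{12} = 2 + \left(\frac{5}{3} + \frac{3}{4}\right) = 2 + \frac{29}{12} = \frac{53}{12} \approx 4.4167$)
$b = 1$
$f{\left(W \right)} = \frac{4225}{432}$ ($f{\left(W \right)} = \frac{\left(\frac{53}{12} + 1\right)^{2}}{3} = \frac{\left(\frac{65}{12}\right)^{2}}{3} = \frac{1}{3} \cdot \frac{4225}{144} = \frac{4225}{432}$)
$f{\left(5 \right)} \left(-6\right) 14 - 22 = \frac{4225}{432} \left(-6\right) 14 - 22 = \left(- \frac{4225}{72}\right) 14 - 22 = - \frac{29575}{36} - 22 = - \frac{30367}{36}$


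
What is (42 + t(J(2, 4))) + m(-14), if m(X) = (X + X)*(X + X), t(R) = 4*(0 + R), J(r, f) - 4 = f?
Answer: 858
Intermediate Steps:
J(r, f) = 4 + f
t(R) = 4*R
m(X) = 4*X² (m(X) = (2*X)*(2*X) = 4*X²)
(42 + t(J(2, 4))) + m(-14) = (42 + 4*(4 + 4)) + 4*(-14)² = (42 + 4*8) + 4*196 = (42 + 32) + 784 = 74 + 784 = 858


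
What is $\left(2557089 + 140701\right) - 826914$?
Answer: $1870876$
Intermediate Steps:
$\left(2557089 + 140701\right) - 826914 = 2697790 - 826914 = 1870876$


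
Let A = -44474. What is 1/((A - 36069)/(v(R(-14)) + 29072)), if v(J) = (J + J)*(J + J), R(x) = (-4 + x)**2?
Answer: -448976/80543 ≈ -5.5744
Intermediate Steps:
v(J) = 4*J**2 (v(J) = (2*J)*(2*J) = 4*J**2)
1/((A - 36069)/(v(R(-14)) + 29072)) = 1/((-44474 - 36069)/(4*((-4 - 14)**2)**2 + 29072)) = 1/(-80543/(4*((-18)**2)**2 + 29072)) = 1/(-80543/(4*324**2 + 29072)) = 1/(-80543/(4*104976 + 29072)) = 1/(-80543/(419904 + 29072)) = 1/(-80543/448976) = -448976/80543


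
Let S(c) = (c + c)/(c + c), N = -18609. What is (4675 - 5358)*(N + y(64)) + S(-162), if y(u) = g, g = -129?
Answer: 12798055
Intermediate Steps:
y(u) = -129
S(c) = 1 (S(c) = (2*c)/((2*c)) = (2*c)*(1/(2*c)) = 1)
(4675 - 5358)*(N + y(64)) + S(-162) = (4675 - 5358)*(-18609 - 129) + 1 = -683*(-18738) + 1 = 12798054 + 1 = 12798055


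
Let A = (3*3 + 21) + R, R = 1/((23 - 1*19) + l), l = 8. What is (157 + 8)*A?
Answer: 19855/4 ≈ 4963.8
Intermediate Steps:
R = 1/12 (R = 1/((23 - 1*19) + 8) = 1/((23 - 19) + 8) = 1/(4 + 8) = 1/12 ≈ 0.083333)
A = 361/12 (A = (3*3 + 21) + 1/12 = (9 + 21) + 1/12 = 30 + 1/12 = 361/12 ≈ 30.083)
(157 + 8)*A = (157 + 8)*(361/12) = 165*(361/12) = 19855/4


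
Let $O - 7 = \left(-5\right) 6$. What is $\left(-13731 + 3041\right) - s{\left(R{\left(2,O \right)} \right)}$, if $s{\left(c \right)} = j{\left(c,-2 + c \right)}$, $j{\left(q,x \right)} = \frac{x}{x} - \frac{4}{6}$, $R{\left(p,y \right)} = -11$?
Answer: $- \frac{32071}{3} \approx -10690.0$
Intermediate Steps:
$O = -23$ ($O = 7 - 30 = -23$)
$j{\left(q,x \right)} = \frac{1}{3}$ ($j{\left(q,x \right)} = 1 - \frac{2}{3} = \frac{1}{3}$)
$s{\left(c \right)} = \frac{1}{3}$
$\left(-13731 + 3041\right) - s{\left(R{\left(2,O \right)} \right)} = \left(-13731 + 3041\right) - \frac{1}{3} = -10690 - \frac{1}{3} = - \frac{32071}{3}$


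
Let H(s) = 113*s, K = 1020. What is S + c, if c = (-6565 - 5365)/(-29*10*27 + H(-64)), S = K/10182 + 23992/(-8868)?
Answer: -51374907911/28333497219 ≈ -1.8132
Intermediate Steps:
S = -9801716/3762249 (S = 1020/10182 + 23992/(-8868) = 1020*(1/10182) + 23992*(-1/8868) = 170/1697 - 5998/2217 = -9801716/3762249 ≈ -2.6053)
c = 5965/7531 (c = (-6565 - 5365)/(-29*10*27 + 113*(-64)) = -11930/(-290*27 - 7232) = -11930/(-7830 - 7232) = -11930/(-15062) = -11930*(-1/15062) = 5965/7531 ≈ 0.79206)
S + c = -9801716/3762249 + 5965/7531 = -51374907911/28333497219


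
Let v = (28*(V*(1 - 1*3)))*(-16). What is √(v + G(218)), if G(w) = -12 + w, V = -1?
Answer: I*√690 ≈ 26.268*I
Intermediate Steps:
v = -896 (v = (28*(-(1 - 1*3)))*(-16) = (28*(-(1 - 3)))*(-16) = (28*(-1*(-2)))*(-16) = (28*2)*(-16) = 56*(-16) = -896)
√(v + G(218)) = √(-896 + (-12 + 218)) = √(-896 + 206) = √(-690) = I*√690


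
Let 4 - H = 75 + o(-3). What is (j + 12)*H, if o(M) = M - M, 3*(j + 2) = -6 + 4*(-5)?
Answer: -284/3 ≈ -94.667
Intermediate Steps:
j = -32/3 (j = -2 + (-6 + 4*(-5))/3 = -2 + (-6 - 20)/3 = -2 + (⅓)*(-26) = -2 - 26/3 = -32/3 ≈ -10.667)
o(M) = 0
H = -71 (H = 4 - (75 + 0) = 4 - 1*75 = 4 - 75 = -71)
(j + 12)*H = (-32/3 + 12)*(-71) = (4/3)*(-71) = -284/3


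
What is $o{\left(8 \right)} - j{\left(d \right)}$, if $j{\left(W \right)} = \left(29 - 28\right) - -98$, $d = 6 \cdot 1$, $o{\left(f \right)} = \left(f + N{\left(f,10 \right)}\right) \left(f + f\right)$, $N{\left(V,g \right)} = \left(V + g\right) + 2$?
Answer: $349$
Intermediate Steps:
$N{\left(V,g \right)} = 2 + V + g$
$o{\left(f \right)} = 2 f \left(12 + 2 f\right)$ ($o{\left(f \right)} = \left(f + \left(2 + f + 10\right)\right) \left(f + f\right) = \left(f + \left(12 + f\right)\right) 2 f = \left(12 + 2 f\right) 2 f = 2 f \left(12 + 2 f\right)$)
$d = 6$
$j{\left(W \right)} = 99$ ($j{\left(W \right)} = \left(29 - 28\right) + 98 = 1 + 98 = 99$)
$o{\left(8 \right)} - j{\left(d \right)} = 4 \cdot 8 \left(6 + 8\right) - 99 = 4 \cdot 8 \cdot 14 - 99 = 448 - 99 = 349$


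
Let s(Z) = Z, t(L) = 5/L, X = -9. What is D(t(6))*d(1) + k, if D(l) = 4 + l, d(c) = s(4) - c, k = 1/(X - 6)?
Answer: 433/30 ≈ 14.433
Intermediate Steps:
k = -1/15 (k = 1/(-9 - 6) = 1/(-15) = -1/15 ≈ -0.066667)
d(c) = 4 - c
D(t(6))*d(1) + k = (4 + 5/6)*(4 - 1*1) - 1/15 = (4 + 5*(⅙))*(4 - 1) - 1/15 = (4 + ⅚)*3 - 1/15 = (29/6)*3 - 1/15 = 29/2 - 1/15 = 433/30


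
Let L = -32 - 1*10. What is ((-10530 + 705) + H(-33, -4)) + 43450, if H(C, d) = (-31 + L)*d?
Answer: 33917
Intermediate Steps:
L = -42 (L = -32 - 10 = -42)
H(C, d) = -73*d (H(C, d) = (-31 - 42)*d = -73*d)
((-10530 + 705) + H(-33, -4)) + 43450 = ((-10530 + 705) - 73*(-4)) + 43450 = (-9825 + 292) + 43450 = -9533 + 43450 = 33917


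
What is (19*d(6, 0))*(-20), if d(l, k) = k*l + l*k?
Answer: 0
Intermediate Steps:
d(l, k) = 2*k*l (d(l, k) = k*l + k*l = 2*k*l)
(19*d(6, 0))*(-20) = (19*(2*0*6))*(-20) = (19*0)*(-20) = 0*(-20) = 0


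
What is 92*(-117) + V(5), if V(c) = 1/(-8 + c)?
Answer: -32293/3 ≈ -10764.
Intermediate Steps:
92*(-117) + V(5) = 92*(-117) + 1/(-8 + 5) = -10764 + 1/(-3) = -10764 - 1/3 = -32293/3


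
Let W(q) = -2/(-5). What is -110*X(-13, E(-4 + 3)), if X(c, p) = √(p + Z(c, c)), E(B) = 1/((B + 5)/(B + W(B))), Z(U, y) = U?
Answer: -11*I*√1315 ≈ -398.89*I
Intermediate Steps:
W(q) = ⅖ (W(q) = -2*(-⅕) = ⅖)
E(B) = (⅖ + B)/(5 + B) (E(B) = 1/((B + 5)/(B + ⅖)) = 1/((5 + B)/(⅖ + B)) = (⅖ + B)/(5 + B))
X(c, p) = √(c + p) (X(c, p) = √(p + c) = √(c + p))
-110*X(-13, E(-4 + 3)) = -110*√(-13 + (⅖ + (-4 + 3))/(5 + (-4 + 3))) = -110*√(-13 + (⅖ - 1)/(5 - 1)) = -110*√(-13 - ⅗/4) = -110*√(-13 + (¼)*(-⅗)) = -110*√(-13 - 3/20) = -11*I*√1315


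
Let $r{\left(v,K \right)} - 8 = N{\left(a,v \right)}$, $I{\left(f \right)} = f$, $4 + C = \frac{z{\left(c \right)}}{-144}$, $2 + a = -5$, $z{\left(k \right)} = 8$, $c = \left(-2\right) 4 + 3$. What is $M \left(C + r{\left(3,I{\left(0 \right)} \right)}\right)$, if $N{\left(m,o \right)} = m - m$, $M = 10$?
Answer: $\frac{355}{9} \approx 39.444$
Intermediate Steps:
$c = -5$ ($c = -8 + 3 = -5$)
$a = -7$ ($a = -2 - 5 = -7$)
$C = - \frac{73}{18}$ ($C = -4 + \frac{8}{-144} = -4 + 8 \left(- \frac{1}{144}\right) = -4 - \frac{1}{18} = - \frac{73}{18} \approx -4.0556$)
$N{\left(m,o \right)} = 0$
$r{\left(v,K \right)} = 8$ ($r{\left(v,K \right)} = 8 + 0 = 8$)
$M \left(C + r{\left(3,I{\left(0 \right)} \right)}\right) = 10 \left(- \frac{73}{18} + 8\right) = 10 \cdot \frac{71}{18} = \frac{355}{9}$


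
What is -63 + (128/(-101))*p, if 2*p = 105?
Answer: -13083/101 ≈ -129.53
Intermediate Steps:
p = 105/2 (p = (½)*105 = 105/2 ≈ 52.500)
-63 + (128/(-101))*p = -63 + (128/(-101))*(105/2) = -63 + (128*(-1/101))*(105/2) = -63 - 128/101*105/2 = -63 - 6720/101 = -13083/101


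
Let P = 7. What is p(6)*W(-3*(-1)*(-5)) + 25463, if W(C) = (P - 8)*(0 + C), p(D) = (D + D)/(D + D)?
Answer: 25478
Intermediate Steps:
p(D) = 1 (p(D) = (2*D)/((2*D)) = (2*D)*(1/(2*D)) = 1)
W(C) = -C (W(C) = (7 - 8)*(0 + C) = -C)
p(6)*W(-3*(-1)*(-5)) + 25463 = 1*(-(-3*(-1))*(-5)) + 25463 = 1*(-3*(-5)) + 25463 = 1*(-1*(-15)) + 25463 = 1*15 + 25463 = 15 + 25463 = 25478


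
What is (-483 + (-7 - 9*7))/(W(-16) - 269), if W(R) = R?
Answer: 553/285 ≈ 1.9404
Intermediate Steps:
(-483 + (-7 - 9*7))/(W(-16) - 269) = (-483 + (-7 - 9*7))/(-16 - 269) = (-483 + (-7 - 63))/(-285) = (-483 - 70)*(-1/285) = -553*(-1/285) = 553/285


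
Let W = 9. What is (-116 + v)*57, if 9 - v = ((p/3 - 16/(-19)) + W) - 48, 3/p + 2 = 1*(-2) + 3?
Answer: -3867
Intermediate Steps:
p = -3 (p = 3/(-2 + (1*(-2) + 3)) = 3/(-2 + (-2 + 3)) = 3/(-2 + 1) = 3/(-1) = 3*(-1) = -3)
v = 915/19 (v = 9 - (((-3/3 - 16/(-19)) + 9) - 48) = 9 - (((-3*1/3 - 16*(-1/19)) + 9) - 48) = 9 - (((-1 + 16/19) + 9) - 48) = 9 - ((-3/19 + 9) - 48) = 9 - (168/19 - 48) = 9 - 1*(-744/19) = 9 + 744/19 = 915/19 ≈ 48.158)
(-116 + v)*57 = (-116 + 915/19)*57 = -1289/19*57 = -3867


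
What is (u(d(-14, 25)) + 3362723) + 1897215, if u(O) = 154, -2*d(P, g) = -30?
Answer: 5260092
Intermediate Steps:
d(P, g) = 15 (d(P, g) = -½*(-30) = 15)
(u(d(-14, 25)) + 3362723) + 1897215 = (154 + 3362723) + 1897215 = 3362877 + 1897215 = 5260092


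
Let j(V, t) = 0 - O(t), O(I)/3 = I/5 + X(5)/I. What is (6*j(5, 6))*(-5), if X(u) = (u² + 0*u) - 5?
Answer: 408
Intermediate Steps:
X(u) = -5 + u² (X(u) = (u² + 0) - 5 = u² - 5 = -5 + u²)
O(I) = 60/I + 3*I/5 (O(I) = 3*(I/5 + (-5 + 5²)/I) = 3*(I*(⅕) + (-5 + 25)/I) = 3*(I/5 + 20/I) = 3*(20/I + I/5) = 60/I + 3*I/5)
j(V, t) = -60/t - 3*t/5 (j(V, t) = 0 - (60/t + 3*t/5) = 0 + (-60/t - 3*t/5) = -60/t - 3*t/5)
(6*j(5, 6))*(-5) = (6*(-60/6 - ⅗*6))*(-5) = (6*(-60*⅙ - 18/5))*(-5) = (6*(-10 - 18/5))*(-5) = (6*(-68/5))*(-5) = -408/5*(-5) = 408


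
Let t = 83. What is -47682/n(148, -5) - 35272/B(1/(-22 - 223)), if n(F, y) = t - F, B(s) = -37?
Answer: 4056914/2405 ≈ 1686.9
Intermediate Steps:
n(F, y) = 83 - F
-47682/n(148, -5) - 35272/B(1/(-22 - 223)) = -47682/(83 - 1*148) - 35272/(-37) = -47682/(83 - 148) - 35272*(-1/37) = -47682/(-65) + 35272/37 = -47682*(-1/65) + 35272/37 = 47682/65 + 35272/37 = 4056914/2405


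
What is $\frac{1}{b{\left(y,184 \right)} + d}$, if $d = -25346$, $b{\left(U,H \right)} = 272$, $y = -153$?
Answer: $- \frac{1}{25074} \approx -3.9882 \cdot 10^{-5}$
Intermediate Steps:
$\frac{1}{b{\left(y,184 \right)} + d} = \frac{1}{272 - 25346} = \frac{1}{-25074} = - \frac{1}{25074}$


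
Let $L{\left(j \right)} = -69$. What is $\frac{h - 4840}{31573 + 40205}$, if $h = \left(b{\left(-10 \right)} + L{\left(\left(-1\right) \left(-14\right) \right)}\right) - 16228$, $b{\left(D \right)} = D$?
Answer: $- \frac{1007}{3418} \approx -0.29462$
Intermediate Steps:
$h = -16307$ ($h = \left(-10 - 69\right) - 16228 = -79 - 16228 = -16307$)
$\frac{h - 4840}{31573 + 40205} = \frac{-16307 - 4840}{31573 + 40205} = - \frac{21147}{71778} = \left(-21147\right) \frac{1}{71778} = - \frac{1007}{3418}$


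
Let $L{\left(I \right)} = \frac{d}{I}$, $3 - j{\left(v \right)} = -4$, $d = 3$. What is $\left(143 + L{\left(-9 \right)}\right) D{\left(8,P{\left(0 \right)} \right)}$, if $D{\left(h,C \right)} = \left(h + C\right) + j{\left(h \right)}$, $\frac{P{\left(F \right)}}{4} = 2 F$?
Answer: $2140$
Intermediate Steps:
$j{\left(v \right)} = 7$ ($j{\left(v \right)} = 3 - -4 = 3 + 4 = 7$)
$P{\left(F \right)} = 8 F$ ($P{\left(F \right)} = 4 \cdot 2 F = 8 F$)
$L{\left(I \right)} = \frac{3}{I}$
$D{\left(h,C \right)} = 7 + C + h$ ($D{\left(h,C \right)} = \left(h + C\right) + 7 = \left(C + h\right) + 7 = 7 + C + h$)
$\left(143 + L{\left(-9 \right)}\right) D{\left(8,P{\left(0 \right)} \right)} = \left(143 + \frac{3}{-9}\right) \left(7 + 8 \cdot 0 + 8\right) = \left(143 + 3 \left(- \frac{1}{9}\right)\right) \left(7 + 0 + 8\right) = \left(143 - \frac{1}{3}\right) 15 = \frac{428}{3} \cdot 15 = 2140$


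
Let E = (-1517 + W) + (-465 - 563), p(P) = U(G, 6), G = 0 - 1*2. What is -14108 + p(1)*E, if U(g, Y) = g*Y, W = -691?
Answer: 24724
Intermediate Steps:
G = -2 (G = 0 - 2 = -2)
U(g, Y) = Y*g
p(P) = -12 (p(P) = 6*(-2) = -12)
E = -3236 (E = (-1517 - 691) + (-465 - 563) = -2208 - 1028 = -3236)
-14108 + p(1)*E = -14108 - 12*(-3236) = -14108 + 38832 = 24724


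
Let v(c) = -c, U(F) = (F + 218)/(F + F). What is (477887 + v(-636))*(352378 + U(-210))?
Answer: 17705201700824/105 ≈ 1.6862e+11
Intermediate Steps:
U(F) = (218 + F)/(2*F) (U(F) = (218 + F)/((2*F)) = (218 + F)*(1/(2*F)) = (218 + F)/(2*F))
(477887 + v(-636))*(352378 + U(-210)) = (477887 - 1*(-636))*(352378 + (½)*(218 - 210)/(-210)) = (477887 + 636)*(352378 + (½)*(-1/210)*8) = 478523*(352378 - 2/105) = 478523*(36999688/105) = 17705201700824/105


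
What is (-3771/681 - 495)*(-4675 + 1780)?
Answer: 328935690/227 ≈ 1.4491e+6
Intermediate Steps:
(-3771/681 - 495)*(-4675 + 1780) = (-3771*1/681 - 495)*(-2895) = (-1257/227 - 495)*(-2895) = -113622/227*(-2895) = 328935690/227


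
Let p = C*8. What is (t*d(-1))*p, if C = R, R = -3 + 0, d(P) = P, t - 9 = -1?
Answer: 192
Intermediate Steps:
t = 8 (t = 9 - 1 = 8)
R = -3
C = -3
p = -24 (p = -3*8 = -24)
(t*d(-1))*p = (8*(-1))*(-24) = -8*(-24) = 192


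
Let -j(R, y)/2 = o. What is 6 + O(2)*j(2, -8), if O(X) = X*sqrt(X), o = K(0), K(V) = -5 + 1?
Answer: 6 + 16*sqrt(2) ≈ 28.627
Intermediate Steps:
K(V) = -4
o = -4
j(R, y) = 8 (j(R, y) = -2*(-4) = 8)
O(X) = X**(3/2)
6 + O(2)*j(2, -8) = 6 + 2**(3/2)*8 = 6 + (2*sqrt(2))*8 = 6 + 16*sqrt(2)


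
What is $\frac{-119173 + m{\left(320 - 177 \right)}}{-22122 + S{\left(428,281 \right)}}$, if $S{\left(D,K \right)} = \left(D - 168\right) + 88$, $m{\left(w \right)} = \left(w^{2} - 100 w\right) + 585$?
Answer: $\frac{112439}{21774} \approx 5.1639$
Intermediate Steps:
$m{\left(w \right)} = 585 + w^{2} - 100 w$
$S{\left(D,K \right)} = -80 + D$ ($S{\left(D,K \right)} = \left(-168 + D\right) + 88 = -80 + D$)
$\frac{-119173 + m{\left(320 - 177 \right)}}{-22122 + S{\left(428,281 \right)}} = \frac{-119173 + \left(585 + \left(320 - 177\right)^{2} - 100 \left(320 - 177\right)\right)}{-22122 + \left(-80 + 428\right)} = \frac{-119173 + \left(585 + \left(320 - 177\right)^{2} - 100 \left(320 - 177\right)\right)}{-22122 + 348} = \frac{-119173 + \left(585 + 143^{2} - 14300\right)}{-21774} = \left(-119173 + \left(585 + 20449 - 14300\right)\right) \left(- \frac{1}{21774}\right) = \left(-119173 + 6734\right) \left(- \frac{1}{21774}\right) = \left(-112439\right) \left(- \frac{1}{21774}\right) = \frac{112439}{21774}$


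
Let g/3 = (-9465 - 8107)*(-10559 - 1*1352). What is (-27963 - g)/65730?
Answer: -209309413/21910 ≈ -9553.1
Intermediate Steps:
g = 627900276 (g = 3*((-9465 - 8107)*(-10559 - 1*1352)) = 3*(-17572*(-10559 - 1352)) = 3*(-17572*(-11911)) = 3*209300092 = 627900276)
(-27963 - g)/65730 = (-27963 - 1*627900276)/65730 = (-27963 - 627900276)*(1/65730) = -627928239*1/65730 = -209309413/21910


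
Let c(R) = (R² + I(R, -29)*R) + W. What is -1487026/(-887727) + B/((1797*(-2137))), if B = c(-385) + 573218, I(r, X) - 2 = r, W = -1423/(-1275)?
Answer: 2099124164975393/1448841770671275 ≈ 1.4488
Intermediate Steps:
W = 1423/1275 (W = -1423*(-1/1275) = 1423/1275 ≈ 1.1161)
I(r, X) = 2 + r
c(R) = 1423/1275 + R² + R*(2 + R) (c(R) = (R² + (2 + R)*R) + 1423/1275 = (R² + R*(2 + R)) + 1423/1275 = 1423/1275 + R² + R*(2 + R))
B = 1107846373/1275 (B = (1423/1275 + 2*(-385) + 2*(-385)²) + 573218 = (1423/1275 - 770 + 2*148225) + 573218 = (1423/1275 - 770 + 296450) + 573218 = 376993423/1275 + 573218 = 1107846373/1275 ≈ 8.6890e+5)
-1487026/(-887727) + B/((1797*(-2137))) = -1487026/(-887727) + 1107846373/(1275*((1797*(-2137)))) = -1487026*(-1/887727) + (1107846373/1275)/(-3840189) = 1487026/887727 + (1107846373/1275)*(-1/3840189) = 1487026/887727 - 1107846373/4896240975 = 2099124164975393/1448841770671275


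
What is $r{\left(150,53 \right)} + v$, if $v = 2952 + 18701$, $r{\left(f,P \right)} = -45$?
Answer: $21608$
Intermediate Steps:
$v = 21653$
$r{\left(150,53 \right)} + v = -45 + 21653 = 21608$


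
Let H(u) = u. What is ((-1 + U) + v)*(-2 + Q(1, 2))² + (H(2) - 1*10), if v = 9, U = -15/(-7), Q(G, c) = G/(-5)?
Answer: 7191/175 ≈ 41.091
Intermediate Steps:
Q(G, c) = -G/5 (Q(G, c) = G*(-⅕) = -G/5)
U = 15/7 (U = -15*(-⅐) = 15/7 ≈ 2.1429)
((-1 + U) + v)*(-2 + Q(1, 2))² + (H(2) - 1*10) = ((-1 + 15/7) + 9)*(-2 - ⅕*1)² + (2 - 1*10) = (8/7 + 9)*(-2 - ⅕)² + (2 - 10) = 71*(-11/5)²/7 - 8 = (71/7)*(121/25) - 8 = 8591/175 - 8 = 7191/175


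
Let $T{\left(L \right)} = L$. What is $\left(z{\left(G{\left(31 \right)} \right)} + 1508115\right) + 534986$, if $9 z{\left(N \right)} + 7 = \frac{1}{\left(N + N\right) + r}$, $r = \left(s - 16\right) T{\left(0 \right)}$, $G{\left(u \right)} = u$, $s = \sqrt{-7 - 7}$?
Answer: $\frac{1140049925}{558} \approx 2.0431 \cdot 10^{6}$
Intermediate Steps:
$s = i \sqrt{14}$ ($s = \sqrt{-14} = i \sqrt{14} \approx 3.7417 i$)
$r = 0$ ($r = \left(i \sqrt{14} - 16\right) 0 = \left(-16 + i \sqrt{14}\right) 0 = 0$)
$z{\left(N \right)} = - \frac{7}{9} + \frac{1}{18 N}$ ($z{\left(N \right)} = - \frac{7}{9} + \frac{1}{9 \left(\left(N + N\right) + 0\right)} = - \frac{7}{9} + \frac{1}{9 \left(2 N + 0\right)} = - \frac{7}{9} + \frac{1}{9 \cdot 2 N} = - \frac{7}{9} + \frac{\frac{1}{2} \frac{1}{N}}{9} = - \frac{7}{9} + \frac{1}{18 N}$)
$\left(z{\left(G{\left(31 \right)} \right)} + 1508115\right) + 534986 = \left(\frac{1 - 434}{18 \cdot 31} + 1508115\right) + 534986 = \left(\frac{1}{18} \cdot \frac{1}{31} \left(1 - 434\right) + 1508115\right) + 534986 = \left(\frac{1}{18} \cdot \frac{1}{31} \left(-433\right) + 1508115\right) + 534986 = \left(- \frac{433}{558} + 1508115\right) + 534986 = \frac{841527737}{558} + 534986 = \frac{1140049925}{558}$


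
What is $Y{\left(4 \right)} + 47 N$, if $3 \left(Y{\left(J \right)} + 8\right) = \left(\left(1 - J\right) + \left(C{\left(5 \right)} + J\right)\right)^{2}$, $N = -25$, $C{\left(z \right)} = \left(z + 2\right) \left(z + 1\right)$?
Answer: $- \frac{1700}{3} \approx -566.67$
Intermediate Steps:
$C{\left(z \right)} = \left(1 + z\right) \left(2 + z\right)$ ($C{\left(z \right)} = \left(2 + z\right) \left(1 + z\right) = \left(1 + z\right) \left(2 + z\right)$)
$Y{\left(J \right)} = \frac{1825}{3}$ ($Y{\left(J \right)} = -8 + \frac{\left(\left(1 - J\right) + \left(\left(2 + 5^{2} + 3 \cdot 5\right) + J\right)\right)^{2}}{3} = -8 + \frac{\left(\left(1 - J\right) + \left(\left(2 + 25 + 15\right) + J\right)\right)^{2}}{3} = -8 + \frac{\left(\left(1 - J\right) + \left(42 + J\right)\right)^{2}}{3} = -8 + \frac{43^{2}}{3} = -8 + \frac{1}{3} \cdot 1849 = -8 + \frac{1849}{3} = \frac{1825}{3}$)
$Y{\left(4 \right)} + 47 N = \frac{1825}{3} + 47 \left(-25\right) = \frac{1825}{3} - 1175 = - \frac{1700}{3}$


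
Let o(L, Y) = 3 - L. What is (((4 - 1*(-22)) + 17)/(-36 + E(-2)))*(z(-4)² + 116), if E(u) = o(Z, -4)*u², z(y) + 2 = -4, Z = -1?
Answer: -1634/5 ≈ -326.80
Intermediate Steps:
z(y) = -6 (z(y) = -2 - 4 = -6)
E(u) = 4*u² (E(u) = (3 - 1*(-1))*u² = (3 + 1)*u² = 4*u²)
(((4 - 1*(-22)) + 17)/(-36 + E(-2)))*(z(-4)² + 116) = (((4 - 1*(-22)) + 17)/(-36 + 4*(-2)²))*((-6)² + 116) = (((4 + 22) + 17)/(-36 + 4*4))*(36 + 116) = ((26 + 17)/(-36 + 16))*152 = (43/(-20))*152 = (43*(-1/20))*152 = -43/20*152 = -1634/5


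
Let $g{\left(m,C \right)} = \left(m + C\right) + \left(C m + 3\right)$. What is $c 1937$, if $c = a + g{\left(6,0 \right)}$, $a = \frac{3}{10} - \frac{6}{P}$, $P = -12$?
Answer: $\frac{94913}{5} \approx 18983.0$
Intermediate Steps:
$g{\left(m,C \right)} = 3 + C + m + C m$ ($g{\left(m,C \right)} = \left(C + m\right) + \left(3 + C m\right) = 3 + C + m + C m$)
$a = \frac{4}{5}$ ($a = \frac{3}{10} - \frac{6}{-12} = 3 \cdot \frac{1}{10} - - \frac{1}{2} = \frac{3}{10} + \frac{1}{2} = \frac{4}{5} \approx 0.8$)
$c = \frac{49}{5}$ ($c = \frac{4}{5} + \left(3 + 0 + 6 + 0 \cdot 6\right) = \frac{4}{5} + \left(3 + 0 + 6 + 0\right) = \frac{4}{5} + 9 = \frac{49}{5} \approx 9.8$)
$c 1937 = \frac{49}{5} \cdot 1937 = \frac{94913}{5}$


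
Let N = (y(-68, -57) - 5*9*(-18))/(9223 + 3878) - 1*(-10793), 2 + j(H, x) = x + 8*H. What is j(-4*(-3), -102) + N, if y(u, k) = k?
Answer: 47098346/4367 ≈ 10785.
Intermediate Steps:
j(H, x) = -2 + x + 8*H (j(H, x) = -2 + (x + 8*H) = -2 + x + 8*H)
N = 47133282/4367 (N = (-57 - 5*9*(-18))/(9223 + 3878) - 1*(-10793) = (-57 - 45*(-18))/13101 + 10793 = (-57 + 810)*(1/13101) + 10793 = 753*(1/13101) + 10793 = 251/4367 + 10793 = 47133282/4367 ≈ 10793.)
j(-4*(-3), -102) + N = (-2 - 102 + 8*(-4*(-3))) + 47133282/4367 = (-2 - 102 + 8*12) + 47133282/4367 = (-2 - 102 + 96) + 47133282/4367 = -8 + 47133282/4367 = 47098346/4367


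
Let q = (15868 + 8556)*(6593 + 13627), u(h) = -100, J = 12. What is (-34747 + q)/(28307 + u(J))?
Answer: 493818533/28207 ≈ 17507.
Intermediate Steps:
q = 493853280 (q = 24424*20220 = 493853280)
(-34747 + q)/(28307 + u(J)) = (-34747 + 493853280)/(28307 - 100) = 493818533/28207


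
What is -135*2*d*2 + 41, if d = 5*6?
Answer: -16159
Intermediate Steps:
d = 30
-135*2*d*2 + 41 = -135*2*30*2 + 41 = -8100*2 + 41 = -135*120 + 41 = -16200 + 41 = -16159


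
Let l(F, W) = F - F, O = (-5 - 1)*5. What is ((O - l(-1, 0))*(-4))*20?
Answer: 2400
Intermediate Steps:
O = -30 (O = -6*5 = -30)
l(F, W) = 0
((O - l(-1, 0))*(-4))*20 = ((-30 - 1*0)*(-4))*20 = ((-30 + 0)*(-4))*20 = -30*(-4)*20 = 120*20 = 2400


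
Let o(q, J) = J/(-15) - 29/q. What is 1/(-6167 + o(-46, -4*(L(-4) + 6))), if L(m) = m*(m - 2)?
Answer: -46/283285 ≈ -0.00016238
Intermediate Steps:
L(m) = m*(-2 + m)
o(q, J) = -29/q - J/15 (o(q, J) = J*(-1/15) - 29/q = -J/15 - 29/q = -29/q - J/15)
1/(-6167 + o(-46, -4*(L(-4) + 6))) = 1/(-6167 + (-29/(-46) - (-4)*(-4*(-2 - 4) + 6)/15)) = 1/(-6167 + (-29*(-1/46) - (-4)*(-4*(-6) + 6)/15)) = 1/(-6167 + (29/46 - (-4)*(24 + 6)/15)) = 1/(-6167 + (29/46 - (-4)*30/15)) = 1/(-6167 + (29/46 - 1/15*(-120))) = 1/(-6167 + (29/46 + 8)) = 1/(-6167 + 397/46) = 1/(-283285/46) = -46/283285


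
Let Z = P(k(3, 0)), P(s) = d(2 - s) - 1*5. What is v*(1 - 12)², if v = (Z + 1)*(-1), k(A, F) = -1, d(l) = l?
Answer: 121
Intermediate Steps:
P(s) = -3 - s (P(s) = (2 - s) - 1*5 = (2 - s) - 5 = -3 - s)
Z = -2 (Z = -3 - 1*(-1) = -3 + 1 = -2)
v = 1 (v = (-2 + 1)*(-1) = -1*(-1) = 1)
v*(1 - 12)² = 1*(1 - 12)² = 1*(-11)² = 1*121 = 121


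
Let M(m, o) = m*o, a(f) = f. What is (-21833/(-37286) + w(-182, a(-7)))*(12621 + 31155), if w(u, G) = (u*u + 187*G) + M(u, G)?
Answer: 27004939145856/18643 ≈ 1.4485e+9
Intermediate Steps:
w(u, G) = u² + 187*G + G*u (w(u, G) = (u*u + 187*G) + u*G = (u² + 187*G) + G*u = u² + 187*G + G*u)
(-21833/(-37286) + w(-182, a(-7)))*(12621 + 31155) = (-21833/(-37286) + ((-182)² + 187*(-7) - 7*(-182)))*(12621 + 31155) = (-21833*(-1/37286) + (33124 - 1309 + 1274))*43776 = (21833/37286 + 33089)*43776 = (1233778287/37286)*43776 = 27004939145856/18643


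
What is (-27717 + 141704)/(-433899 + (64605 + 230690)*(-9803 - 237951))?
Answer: -113987/73160951329 ≈ -1.5580e-6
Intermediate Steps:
(-27717 + 141704)/(-433899 + (64605 + 230690)*(-9803 - 237951)) = 113987/(-433899 + 295295*(-247754)) = 113987/(-433899 - 73160517430) = 113987/(-73160951329) = 113987*(-1/73160951329) = -113987/73160951329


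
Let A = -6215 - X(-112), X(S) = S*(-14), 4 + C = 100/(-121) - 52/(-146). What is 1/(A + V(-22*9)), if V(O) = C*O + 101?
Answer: -803/5457898 ≈ -0.00014713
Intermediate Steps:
C = -39486/8833 (C = -4 + (100/(-121) - 52/(-146)) = -4 + (100*(-1/121) - 52*(-1/146)) = -4 + (-100/121 + 26/73) = -4 - 4154/8833 = -39486/8833 ≈ -4.4703)
V(O) = 101 - 39486*O/8833 (V(O) = -39486*O/8833 + 101 = 101 - 39486*O/8833)
X(S) = -14*S
A = -7783 (A = -6215 - (-14)*(-112) = -6215 - 1*1568 = -6215 - 1568 = -7783)
1/(A + V(-22*9)) = 1/(-7783 + (101 - (-78972)*9/803)) = 1/(-7783 + (101 - 39486/8833*(-198))) = 1/(-7783 + (101 + 710748/803)) = 1/(-7783 + 791851/803) = 1/(-5457898/803) = -803/5457898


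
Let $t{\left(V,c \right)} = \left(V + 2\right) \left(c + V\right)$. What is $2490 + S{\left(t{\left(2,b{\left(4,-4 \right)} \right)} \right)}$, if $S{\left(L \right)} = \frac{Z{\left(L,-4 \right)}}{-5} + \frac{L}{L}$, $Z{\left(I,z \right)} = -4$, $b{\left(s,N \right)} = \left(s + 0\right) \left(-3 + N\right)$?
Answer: $\frac{12459}{5} \approx 2491.8$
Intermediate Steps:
$b{\left(s,N \right)} = s \left(-3 + N\right)$
$t{\left(V,c \right)} = \left(2 + V\right) \left(V + c\right)$
$S{\left(L \right)} = \frac{9}{5}$ ($S{\left(L \right)} = - \frac{4}{-5} + \frac{L}{L} = \left(-4\right) \left(- \frac{1}{5}\right) + 1 = \frac{4}{5} + 1 = \frac{9}{5}$)
$2490 + S{\left(t{\left(2,b{\left(4,-4 \right)} \right)} \right)} = 2490 + \frac{9}{5} = \frac{12459}{5}$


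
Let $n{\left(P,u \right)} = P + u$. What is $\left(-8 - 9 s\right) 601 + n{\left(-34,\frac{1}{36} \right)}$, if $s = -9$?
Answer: $\frac{1578205}{36} \approx 43839.0$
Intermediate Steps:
$\left(-8 - 9 s\right) 601 + n{\left(-34,\frac{1}{36} \right)} = \left(-8 - -81\right) 601 - \left(34 - \frac{1}{36}\right) = \left(-8 + 81\right) 601 + \left(-34 + \frac{1}{36}\right) = 73 \cdot 601 - \frac{1223}{36} = 43873 - \frac{1223}{36} = \frac{1578205}{36}$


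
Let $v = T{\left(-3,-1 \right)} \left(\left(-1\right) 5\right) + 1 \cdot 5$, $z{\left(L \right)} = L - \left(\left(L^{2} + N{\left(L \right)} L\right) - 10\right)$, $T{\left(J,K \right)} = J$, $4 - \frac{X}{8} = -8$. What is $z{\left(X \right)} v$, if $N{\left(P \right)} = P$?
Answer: $-366520$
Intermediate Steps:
$X = 96$ ($X = 32 - -64 = 32 + 64 = 96$)
$z{\left(L \right)} = 10 + L - 2 L^{2}$ ($z{\left(L \right)} = L - \left(\left(L^{2} + L L\right) - 10\right) = L - \left(\left(L^{2} + L^{2}\right) - 10\right) = L - \left(2 L^{2} - 10\right) = L - \left(-10 + 2 L^{2}\right) = 10 + L - 2 L^{2}$)
$v = 20$ ($v = - 3 \left(\left(-1\right) 5\right) + 1 \cdot 5 = \left(-3\right) \left(-5\right) + 5 = 15 + 5 = 20$)
$z{\left(X \right)} v = \left(10 + 96 - 2 \cdot 96^{2}\right) 20 = \left(10 + 96 - 18432\right) 20 = \left(-18326\right) 20 = -366520$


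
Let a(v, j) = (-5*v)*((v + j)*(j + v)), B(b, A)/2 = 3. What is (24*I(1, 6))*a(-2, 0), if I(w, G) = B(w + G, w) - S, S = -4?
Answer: 9600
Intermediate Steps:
B(b, A) = 6 (B(b, A) = 2*3 = 6)
a(v, j) = -5*v*(j + v)² (a(v, j) = (-5*v)*((j + v)*(j + v)) = (-5*v)*(j + v)² = -5*v*(j + v)²)
I(w, G) = 10 (I(w, G) = 6 - 1*(-4) = 6 + 4 = 10)
(24*I(1, 6))*a(-2, 0) = (24*10)*(-5*(-2)*(0 - 2)²) = 240*(-5*(-2)*(-2)²) = 240*(-5*(-2)*4) = 240*40 = 9600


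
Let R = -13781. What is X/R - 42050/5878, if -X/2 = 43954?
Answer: -31383913/40502359 ≈ -0.77487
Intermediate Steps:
X = -87908 (X = -2*43954 = -87908)
X/R - 42050/5878 = -87908/(-13781) - 42050/5878 = -87908*(-1/13781) - 42050*1/5878 = 87908/13781 - 21025/2939 = -31383913/40502359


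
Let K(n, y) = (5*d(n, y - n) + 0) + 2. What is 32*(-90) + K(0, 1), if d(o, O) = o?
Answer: -2878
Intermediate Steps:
K(n, y) = 2 + 5*n (K(n, y) = (5*n + 0) + 2 = 5*n + 2 = 2 + 5*n)
32*(-90) + K(0, 1) = 32*(-90) + (2 + 5*0) = -2880 + (2 + 0) = -2880 + 2 = -2878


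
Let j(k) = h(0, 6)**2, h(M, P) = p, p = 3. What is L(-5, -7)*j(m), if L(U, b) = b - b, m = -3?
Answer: 0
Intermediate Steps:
h(M, P) = 3
L(U, b) = 0
j(k) = 9 (j(k) = 3**2 = 9)
L(-5, -7)*j(m) = 0*9 = 0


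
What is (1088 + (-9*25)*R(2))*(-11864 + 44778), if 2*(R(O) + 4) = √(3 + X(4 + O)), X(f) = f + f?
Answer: 65433032 - 3702825*√15 ≈ 5.1092e+7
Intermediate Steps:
X(f) = 2*f
R(O) = -4 + √(11 + 2*O)/2 (R(O) = -4 + √(3 + 2*(4 + O))/2 = -4 + √(3 + (8 + 2*O))/2 = -4 + √(11 + 2*O)/2)
(1088 + (-9*25)*R(2))*(-11864 + 44778) = (1088 + (-9*25)*(-4 + √(11 + 2*2)/2))*(-11864 + 44778) = (1088 - 225*(-4 + √(11 + 4)/2))*32914 = (1088 - 225*(-4 + √15/2))*32914 = (1088 + (900 - 225*√15/2))*32914 = (1988 - 225*√15/2)*32914 = 65433032 - 3702825*√15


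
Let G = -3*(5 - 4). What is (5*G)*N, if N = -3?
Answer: 45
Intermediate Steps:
G = -3 (G = -3*1 = -3)
(5*G)*N = (5*(-3))*(-3) = -15*(-3) = 45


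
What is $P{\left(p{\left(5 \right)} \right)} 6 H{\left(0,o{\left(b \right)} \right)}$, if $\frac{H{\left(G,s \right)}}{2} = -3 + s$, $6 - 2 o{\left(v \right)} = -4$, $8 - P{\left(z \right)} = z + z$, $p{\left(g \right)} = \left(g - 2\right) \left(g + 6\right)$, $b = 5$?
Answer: $-1392$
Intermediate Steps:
$p{\left(g \right)} = \left(-2 + g\right) \left(6 + g\right)$
$P{\left(z \right)} = 8 - 2 z$ ($P{\left(z \right)} = 8 - \left(z + z\right) = 8 - 2 z$)
$o{\left(v \right)} = 5$ ($o{\left(v \right)} = 3 - -2 = 3 + 2 = 5$)
$H{\left(G,s \right)} = -6 + 2 s$ ($H{\left(G,s \right)} = 2 \left(-3 + s\right) = -6 + 2 s$)
$P{\left(p{\left(5 \right)} \right)} 6 H{\left(0,o{\left(b \right)} \right)} = \left(8 - 2 \left(-12 + 5^{2} + 4 \cdot 5\right)\right) 6 \left(-6 + 2 \cdot 5\right) = \left(8 - 2 \left(-12 + 25 + 20\right)\right) 6 \left(-6 + 10\right) = \left(8 - 66\right) 6 \cdot 4 = \left(-58\right) 6 \cdot 4 = \left(-348\right) 4 = -1392$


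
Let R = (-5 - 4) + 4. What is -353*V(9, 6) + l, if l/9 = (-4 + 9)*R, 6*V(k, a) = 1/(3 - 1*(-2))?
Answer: -7103/30 ≈ -236.77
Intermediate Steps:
R = -5 (R = -9 + 4 = -5)
V(k, a) = 1/30 (V(k, a) = 1/(6*(3 - 1*(-2))) = 1/(6*(3 + 2)) = (⅙)/5 = (⅙)*(⅕) = 1/30)
l = -225 (l = 9*((-4 + 9)*(-5)) = 9*(5*(-5)) = 9*(-25) = -225)
-353*V(9, 6) + l = -353*1/30 - 225 = -353/30 - 225 = -7103/30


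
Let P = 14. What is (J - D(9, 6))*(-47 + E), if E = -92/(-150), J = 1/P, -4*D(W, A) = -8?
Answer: 4473/50 ≈ 89.460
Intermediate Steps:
D(W, A) = 2 (D(W, A) = -1/4*(-8) = 2)
J = 1/14 ≈ 0.071429
E = 46/75 (E = -92*(-1/150) = 46/75 ≈ 0.61333)
(J - D(9, 6))*(-47 + E) = (1/14 - 1*2)*(-47 + 46/75) = (1/14 - 2)*(-3479/75) = -27/14*(-3479/75) = 4473/50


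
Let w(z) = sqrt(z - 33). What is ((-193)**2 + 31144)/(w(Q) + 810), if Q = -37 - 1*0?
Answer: 5539833/65617 - 68393*I*sqrt(70)/656170 ≈ 84.427 - 0.87206*I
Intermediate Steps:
Q = -37 (Q = -37 + 0 = -37)
w(z) = sqrt(-33 + z)
((-193)**2 + 31144)/(w(Q) + 810) = ((-193)**2 + 31144)/(sqrt(-33 - 37) + 810) = (37249 + 31144)/(sqrt(-70) + 810) = 68393/(I*sqrt(70) + 810) = 68393/(810 + I*sqrt(70))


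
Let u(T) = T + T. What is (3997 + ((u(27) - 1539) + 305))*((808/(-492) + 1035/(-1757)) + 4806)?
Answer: 974820264933/72037 ≈ 1.3532e+7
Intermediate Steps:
u(T) = 2*T
(3997 + ((u(27) - 1539) + 305))*((808/(-492) + 1035/(-1757)) + 4806) = (3997 + ((2*27 - 1539) + 305))*((808/(-492) + 1035/(-1757)) + 4806) = (3997 + ((54 - 1539) + 305))*((808*(-1/492) + 1035*(-1/1757)) + 4806) = (3997 + (-1485 + 305))*((-202/123 - 1035/1757) + 4806) = (3997 - 1180)*(-482219/216111 + 4806) = 2817*(1038147247/216111) = 974820264933/72037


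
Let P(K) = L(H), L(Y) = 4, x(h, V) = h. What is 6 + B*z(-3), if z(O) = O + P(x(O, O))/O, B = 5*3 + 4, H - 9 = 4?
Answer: -229/3 ≈ -76.333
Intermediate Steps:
H = 13 (H = 9 + 4 = 13)
B = 19 (B = 15 + 4 = 19)
P(K) = 4
z(O) = O + 4/O
6 + B*z(-3) = 6 + 19*(-3 + 4/(-3)) = 6 + 19*(-3 + 4*(-⅓)) = 6 + 19*(-3 - 4/3) = 6 + 19*(-13/3) = 6 - 247/3 = -229/3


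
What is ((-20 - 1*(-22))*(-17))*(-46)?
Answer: 1564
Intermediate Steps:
((-20 - 1*(-22))*(-17))*(-46) = ((-20 + 22)*(-17))*(-46) = (2*(-17))*(-46) = -34*(-46) = 1564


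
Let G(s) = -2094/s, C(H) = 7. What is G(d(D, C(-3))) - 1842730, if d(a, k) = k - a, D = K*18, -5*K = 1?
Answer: -97675160/53 ≈ -1.8429e+6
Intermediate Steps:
K = -⅕ (K = -⅕*1 = -⅕ ≈ -0.20000)
D = -18/5 (D = -⅕*18 = -18/5 ≈ -3.6000)
G(d(D, C(-3))) - 1842730 = -2094/(7 - 1*(-18/5)) - 1842730 = -2094/(7 + 18/5) - 1842730 = -2094/53/5 - 1842730 = -2094*5/53 - 1842730 = -10470/53 - 1842730 = -97675160/53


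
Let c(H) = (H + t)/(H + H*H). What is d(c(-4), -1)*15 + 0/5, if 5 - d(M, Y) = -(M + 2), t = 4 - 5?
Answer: 395/4 ≈ 98.750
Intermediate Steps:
t = -1
c(H) = (-1 + H)/(H + H**2) (c(H) = (H - 1)/(H + H*H) = (-1 + H)/(H + H**2))
d(M, Y) = 7 + M (d(M, Y) = 5 - (-1)*(M + 2) = 5 - (-1)*(2 + M) = 5 - (-2 - M) = 5 + (2 + M) = 7 + M)
d(c(-4), -1)*15 + 0/5 = (7 + (-1 - 4)/((-4)*(1 - 4)))*15 + 0/5 = (7 - 1/4*(-5)/(-3))*15 + 0*(1/5) = (7 - 1/4*(-1/3)*(-5))*15 + 0 = (7 - 5/12)*15 + 0 = (79/12)*15 + 0 = 395/4 + 0 = 395/4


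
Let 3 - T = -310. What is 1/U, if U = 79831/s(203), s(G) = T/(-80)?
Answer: -313/6386480 ≈ -4.9010e-5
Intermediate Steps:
T = 313 (T = 3 - 1*(-310) = 3 + 310 = 313)
s(G) = -313/80 (s(G) = 313/(-80) = 313*(-1/80) = -313/80)
U = -6386480/313 (U = 79831/(-313/80) = 79831*(-80/313) = -6386480/313 ≈ -20404.)
1/U = 1/(-6386480/313) = -313/6386480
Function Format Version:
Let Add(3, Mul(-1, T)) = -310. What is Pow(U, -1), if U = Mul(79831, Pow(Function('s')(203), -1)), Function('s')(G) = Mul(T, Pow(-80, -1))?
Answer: Rational(-313, 6386480) ≈ -4.9010e-5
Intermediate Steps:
T = 313 (T = Add(3, Mul(-1, -310)) = Add(3, 310) = 313)
Function('s')(G) = Rational(-313, 80) (Function('s')(G) = Mul(313, Pow(-80, -1)) = Mul(313, Rational(-1, 80)) = Rational(-313, 80))
U = Rational(-6386480, 313) (U = Mul(79831, Pow(Rational(-313, 80), -1)) = Mul(79831, Rational(-80, 313)) = Rational(-6386480, 313) ≈ -20404.)
Pow(U, -1) = Pow(Rational(-6386480, 313), -1) = Rational(-313, 6386480)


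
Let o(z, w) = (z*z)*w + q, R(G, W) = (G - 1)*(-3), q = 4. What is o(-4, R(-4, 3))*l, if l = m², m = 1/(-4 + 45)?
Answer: 244/1681 ≈ 0.14515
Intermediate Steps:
m = 1/41 ≈ 0.024390
R(G, W) = 3 - 3*G (R(G, W) = (-1 + G)*(-3) = 3 - 3*G)
o(z, w) = 4 + w*z² (o(z, w) = (z*z)*w + 4 = z²*w + 4 = w*z² + 4 = 4 + w*z²)
l = 1/1681 (l = (1/41)² = 1/1681 ≈ 0.00059488)
o(-4, R(-4, 3))*l = (4 + (3 - 3*(-4))*(-4)²)*(1/1681) = (4 + (3 + 12)*16)*(1/1681) = (4 + 15*16)*(1/1681) = (4 + 240)*(1/1681) = 244*(1/1681) = 244/1681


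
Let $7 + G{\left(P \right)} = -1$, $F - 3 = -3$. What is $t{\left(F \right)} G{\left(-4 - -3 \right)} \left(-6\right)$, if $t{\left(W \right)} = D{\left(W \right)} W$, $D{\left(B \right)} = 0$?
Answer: $0$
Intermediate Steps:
$F = 0$ ($F = 3 - 3 = 0$)
$G{\left(P \right)} = -8$ ($G{\left(P \right)} = -7 - 1 = -8$)
$t{\left(W \right)} = 0$ ($t{\left(W \right)} = 0 W = 0$)
$t{\left(F \right)} G{\left(-4 - -3 \right)} \left(-6\right) = 0 \left(-8\right) \left(-6\right) = 0 \left(-6\right) = 0$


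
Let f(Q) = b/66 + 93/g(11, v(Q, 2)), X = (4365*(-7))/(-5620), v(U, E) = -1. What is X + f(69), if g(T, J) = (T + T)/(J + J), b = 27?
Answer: -32253/12364 ≈ -2.6086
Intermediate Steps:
g(T, J) = T/J (g(T, J) = (2*T)/((2*J)) = (2*T)*(1/(2*J)) = T/J)
X = 6111/1124 (X = -30555*(-1/5620) = 6111/1124 ≈ 5.4368)
f(Q) = -177/22 (f(Q) = 27/66 + 93/((11/(-1))) = 27*(1/66) + 93/((11*(-1))) = 9/22 + 93/(-11) = 9/22 + 93*(-1/11) = 9/22 - 93/11 = -177/22)
X + f(69) = 6111/1124 - 177/22 = -32253/12364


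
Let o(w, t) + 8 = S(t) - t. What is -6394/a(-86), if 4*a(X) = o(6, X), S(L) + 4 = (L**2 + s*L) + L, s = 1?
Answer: -12788/3649 ≈ -3.5045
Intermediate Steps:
S(L) = -4 + L**2 + 2*L (S(L) = -4 + ((L**2 + 1*L) + L) = -4 + ((L**2 + L) + L) = -4 + ((L + L**2) + L) = -4 + (L**2 + 2*L) = -4 + L**2 + 2*L)
o(w, t) = -12 + t + t**2 (o(w, t) = -8 + ((-4 + t**2 + 2*t) - t) = -8 + (-4 + t + t**2) = -12 + t + t**2)
a(X) = -3 + X/4 + X**2/4 (a(X) = (-12 + X + X**2)/4 = -3 + X/4 + X**2/4)
-6394/a(-86) = -6394/(-3 + (1/4)*(-86) + (1/4)*(-86)**2) = -6394/(-3 - 43/2 + (1/4)*7396) = -6394/(-3 - 43/2 + 1849) = -6394/3649/2 = -6394*2/3649 = -12788/3649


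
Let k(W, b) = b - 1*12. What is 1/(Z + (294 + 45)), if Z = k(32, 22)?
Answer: 1/349 ≈ 0.0028653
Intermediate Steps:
k(W, b) = -12 + b (k(W, b) = b - 12 = -12 + b)
Z = 10 (Z = -12 + 22 = 10)
1/(Z + (294 + 45)) = 1/(10 + (294 + 45)) = 1/(10 + 339) = 1/349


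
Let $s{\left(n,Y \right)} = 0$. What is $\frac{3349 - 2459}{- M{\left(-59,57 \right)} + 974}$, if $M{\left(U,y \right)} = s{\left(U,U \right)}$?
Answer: $\frac{445}{487} \approx 0.91376$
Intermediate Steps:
$M{\left(U,y \right)} = 0$
$\frac{3349 - 2459}{- M{\left(-59,57 \right)} + 974} = \frac{3349 - 2459}{\left(-1\right) 0 + 974} = \frac{890}{0 + 974} = \frac{890}{974} = 890 \cdot \frac{1}{974} = \frac{445}{487}$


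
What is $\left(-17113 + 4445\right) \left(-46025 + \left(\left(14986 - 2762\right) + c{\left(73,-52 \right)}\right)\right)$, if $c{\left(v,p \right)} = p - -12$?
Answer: $428697788$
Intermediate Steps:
$c{\left(v,p \right)} = 12 + p$ ($c{\left(v,p \right)} = p + 12 = 12 + p$)
$\left(-17113 + 4445\right) \left(-46025 + \left(\left(14986 - 2762\right) + c{\left(73,-52 \right)}\right)\right) = \left(-17113 + 4445\right) \left(-46025 + \left(\left(14986 - 2762\right) + \left(12 - 52\right)\right)\right) = - 12668 \left(-46025 + \left(12224 - 40\right)\right) = - 12668 \left(-46025 + 12184\right) = \left(-12668\right) \left(-33841\right) = 428697788$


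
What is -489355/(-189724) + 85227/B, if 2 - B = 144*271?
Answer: 1463001731/3701704964 ≈ 0.39522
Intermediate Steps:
B = -39022 (B = 2 - 144*271 = 2 - 1*39024 = 2 - 39024 = -39022)
-489355/(-189724) + 85227/B = -489355/(-189724) + 85227/(-39022) = -489355*(-1/189724) + 85227*(-1/39022) = 489355/189724 - 85227/39022 = 1463001731/3701704964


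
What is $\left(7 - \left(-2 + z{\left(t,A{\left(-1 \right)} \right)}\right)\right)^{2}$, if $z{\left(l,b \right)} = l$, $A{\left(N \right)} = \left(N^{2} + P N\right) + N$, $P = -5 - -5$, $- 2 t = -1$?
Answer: $\frac{289}{4} \approx 72.25$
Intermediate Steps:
$t = \frac{1}{2}$ ($t = \left(- \frac{1}{2}\right) \left(-1\right) = \frac{1}{2} \approx 0.5$)
$P = 0$ ($P = -5 + 5 = 0$)
$A{\left(N \right)} = N + N^{2}$ ($A{\left(N \right)} = \left(N^{2} + 0 N\right) + N = \left(N^{2} + 0\right) + N = N^{2} + N = N + N^{2}$)
$\left(7 - \left(-2 + z{\left(t,A{\left(-1 \right)} \right)}\right)\right)^{2} = \left(7 + \left(2 - \frac{1}{2}\right)\right)^{2} = \left(7 + \frac{3}{2}\right)^{2} = \left(\frac{17}{2}\right)^{2} = \frac{289}{4}$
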